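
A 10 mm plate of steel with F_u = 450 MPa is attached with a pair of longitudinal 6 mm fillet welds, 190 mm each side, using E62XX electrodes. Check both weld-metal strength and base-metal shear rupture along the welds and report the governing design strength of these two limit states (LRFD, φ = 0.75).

E62XX → F_EXX = 620 MPa.
t_e = 0.707 × 6 = 4.242 mm; L = 380 mm.
Weld metal: φR_n = 0.75 × 0.6 × 620 × 4.242 × 380 × 10⁻³ = 449.7 kN.
Base metal (shear rupture): φR_n = 0.75 × 0.6 × 450 × 10 × 380 × 10⁻³ = 769.5 kN.
Governing: weld metal.

φR_n ≈ 450 kN (weld metal governs)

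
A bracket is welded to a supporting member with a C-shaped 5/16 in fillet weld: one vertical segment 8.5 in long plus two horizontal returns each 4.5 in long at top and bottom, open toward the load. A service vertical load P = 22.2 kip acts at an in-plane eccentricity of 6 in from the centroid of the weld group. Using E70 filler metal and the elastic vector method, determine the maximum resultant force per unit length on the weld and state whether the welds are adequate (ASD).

E70XX → F_EXX = 70 ksi.
Total weld length L_w = 17.5 in. Treat welds as unit-width lines.
Centroid: x̄ = 2×4.5×2.25 / 17.5 = 1.157 in from the vertical weld.
Polar moment about centroid: J = I_x + I_y = [8.5³/12 + 2×4.5×4.25²] + [8.5×1.157² + 2(4.5³/12 + 4.5×1.093²)] = 251.1 in³.
Direct shear f_v = P/L_w = 22.2 / 17.5 = 1.269 kip/in (vertical).
Torsion M = P·e = 22.2 × 6 = 133.2 kip·in.
Critical point at (x, y) = (3.343, 4.25) from centroid. f_tx = M·y/J = 2.255 kip/in; f_ty = M·x/J = 1.774 kip/in.
Resultant f_max = √[f_tx² + (f_v + f_ty)²] = √[2.255² + (1.269 + 1.774)²] = 3.787 kip/in.
Capacity per unit length: r_n/Ω = (1/2.0) × 0.6 × 70 × (0.707 × 0.3125) = 4.64 kip/in.
3.787 ≤ 4.64 → adequate.

f_max ≈ 3.79 kip/in; adequate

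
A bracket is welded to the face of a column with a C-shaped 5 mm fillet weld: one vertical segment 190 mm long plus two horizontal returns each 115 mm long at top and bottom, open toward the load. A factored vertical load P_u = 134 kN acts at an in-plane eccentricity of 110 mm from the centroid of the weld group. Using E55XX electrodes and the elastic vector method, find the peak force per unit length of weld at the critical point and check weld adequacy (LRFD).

f_max ≈ 821 N/mm; adequate

E55XX → F_EXX = 550 MPa.
Total weld length L_w = 420 mm. Treat welds as unit-width lines.
Centroid: x̄ = 2×115×57.5 / 420 = 31.49 mm from the vertical weld.
Polar moment about centroid: J = I_x + I_y = [190³/12 + 2×115×95²] + [190×31.49² + 2(115³/12 + 115×26.01²)] = 3245000 mm³.
Direct shear f_v = P/L_w = 134×10³ / 420 = 319 N/mm (vertical).
Torsion M = P·e = 134×10³ × 110 = 14740000 N·mm.
Critical point at (x, y) = (83.51, 95) from centroid. f_tx = M·y/J = 431.5 N/mm; f_ty = M·x/J = 379.4 N/mm.
Resultant f_max = √[f_tx² + (f_v + f_ty)²] = √[431.5² + (319 + 379.4)²] = 821 N/mm.
Capacity per unit length: φr_n = 0.75 × 0.6 × 550 × (0.707 × 5) = 874.9 N/mm.
821 ≤ 874.9 → adequate.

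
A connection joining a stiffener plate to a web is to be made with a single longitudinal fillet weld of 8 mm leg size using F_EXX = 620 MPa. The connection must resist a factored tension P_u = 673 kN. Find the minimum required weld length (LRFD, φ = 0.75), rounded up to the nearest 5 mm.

L = 430 mm

Throat t_e = 0.707 × 8 = 5.656 mm.
φr_n = 0.75 × 0.6 × 620 × 5.656 × 10⁻³ = 1.578 kN/mm.
L_req = P_u / φr_n = 673 / 1.578 = 426.5 mm total.
Round up → use L = 430 mm.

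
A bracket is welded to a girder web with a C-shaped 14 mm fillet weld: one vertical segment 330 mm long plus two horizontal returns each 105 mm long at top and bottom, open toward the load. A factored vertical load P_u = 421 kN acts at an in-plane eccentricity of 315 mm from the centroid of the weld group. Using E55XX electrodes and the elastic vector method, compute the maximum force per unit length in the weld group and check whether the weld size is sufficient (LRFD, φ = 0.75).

f_max ≈ 3090 N/mm; NOT adequate

E55XX → F_EXX = 550 MPa.
Total weld length L_w = 540 mm. Treat welds as unit-width lines.
Centroid: x̄ = 2×105×52.5 / 540 = 20.42 mm from the vertical weld.
Polar moment about centroid: J = I_x + I_y = [330³/12 + 2×105×165²] + [330×20.42² + 2(105³/12 + 105×32.08²)] = 9259000 mm³.
Direct shear f_v = P/L_w = 421×10³ / 540 = 779.6 N/mm (vertical).
Torsion M = P·e = 421×10³ × 315 = 132620000 N·mm.
Critical point at (x, y) = (84.58, 165) from centroid. f_tx = M·y/J = 2363 N/mm; f_ty = M·x/J = 1212 N/mm.
Resultant f_max = √[f_tx² + (f_v + f_ty)²] = √[2363² + (779.6 + 1212)²] = 3090 N/mm.
Capacity per unit length: φr_n = 0.75 × 0.6 × 550 × (0.707 × 14) = 2450 N/mm.
3090 > 2450 → NOT adequate.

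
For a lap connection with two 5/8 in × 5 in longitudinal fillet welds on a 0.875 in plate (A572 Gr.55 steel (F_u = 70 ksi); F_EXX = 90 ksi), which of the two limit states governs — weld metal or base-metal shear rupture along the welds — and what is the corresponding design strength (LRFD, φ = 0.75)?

t_e = 0.707 × 0.625 = 0.4419 in; L = 10 in.
Weld metal: φR_n = 0.75 × 0.6 × 90 × 0.4419 × 10 = 179 kips.
Base metal (shear rupture): φR_n = 0.75 × 0.6 × 70 × 0.875 × 10 = 275.6 kips.
Governing: weld metal.

φR_n ≈ 179 kips (weld metal governs)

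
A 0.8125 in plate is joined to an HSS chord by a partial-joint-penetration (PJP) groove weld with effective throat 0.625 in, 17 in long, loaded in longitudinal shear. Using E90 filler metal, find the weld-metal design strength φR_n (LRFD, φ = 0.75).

φR_n ≈ 430 kips

E90XX → F_EXX = 90 ksi.
Effective throat (given) t_e = 0.625 in.
A_we = 0.625 × 17 = 10.62 in².
F_nw = 0.6 F_EXX = 54 ksi.
φR_n = 0.75 × 54 × 10.62 = 430.3 kips.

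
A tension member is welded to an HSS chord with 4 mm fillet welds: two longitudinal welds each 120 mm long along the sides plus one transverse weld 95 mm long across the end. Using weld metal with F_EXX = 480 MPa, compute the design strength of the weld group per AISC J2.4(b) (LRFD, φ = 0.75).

t_e = 0.707 × 4 = 2.828 mm.
R_nwl = 0.6 × 480 × 2.828 × 240 × 10⁻³ = 195.5 kN (longitudinal, 2 welds).
R_nwt = 0.6 × 480 × 2.828 × 95 × 10⁻³ = 77.37 kN (transverse, base value).
(i) R_nwl + R_nwt = 272.8 kN; (ii) 0.85 R_nwl + 1.5 R_nwt = 282.2 kN.
R_n = max = 282.2 kN [governs: (ii)]; φR_n = 211.7 kN.

φR_n ≈ 212 kN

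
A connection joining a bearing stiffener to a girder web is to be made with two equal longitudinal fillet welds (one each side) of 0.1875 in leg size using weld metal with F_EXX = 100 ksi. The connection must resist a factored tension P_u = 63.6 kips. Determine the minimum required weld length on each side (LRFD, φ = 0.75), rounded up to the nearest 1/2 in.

L = 5.5 in on each side

Throat t_e = 0.707 × 0.1875 = 0.1326 in.
φr_n = 0.75 × 0.6 × 100 × 0.1326 = 5.965 kips/in.
L_req = P_u / φr_n = 63.6 / 5.965 = 10.66 in total.
Per side: 10.66 / 2 = 5.331 in.
Round up → use L = 5.5 in on each side.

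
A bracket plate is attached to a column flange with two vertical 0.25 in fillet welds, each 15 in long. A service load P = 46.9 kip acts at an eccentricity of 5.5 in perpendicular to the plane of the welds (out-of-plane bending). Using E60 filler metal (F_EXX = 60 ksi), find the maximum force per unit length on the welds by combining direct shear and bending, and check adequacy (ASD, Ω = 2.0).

L_w = 2 × 15 = 30 in; section modulus (unit throat) S = 2 × L²/6 = 75 in².
Direct shear f_v = P/L_w = 46.9/30 = 1.563 kip/in.
Moment M = P × e = 46.9 × 5.5 = 257.95 kip·in; bending f_b = M/S = 3.439 kip/in.
f_max = √(f_v² + f_b²) = √(1.563² + 3.439²) = 3.778 kip/in.
r_n/Ω = (1/2.0) × 0.6 × 60 × (0.707 × 0.25) = 3.181 kip/in → NOT adequate.

f_max ≈ 3.78 kip/in; NOT adequate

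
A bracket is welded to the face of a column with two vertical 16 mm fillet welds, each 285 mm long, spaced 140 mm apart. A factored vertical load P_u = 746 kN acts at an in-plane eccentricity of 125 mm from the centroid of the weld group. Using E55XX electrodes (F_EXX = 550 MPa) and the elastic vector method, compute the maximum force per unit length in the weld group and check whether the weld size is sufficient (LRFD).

Total weld length L_w = 570 mm. Treat welds as unit-width lines.
Polar moment about centroid: J = 2[d³/12 + d(b/2)²] = 2[285³/12 + 285×70²] = 6651000 mm³.
Direct shear f_v = P/L_w = 746×10³ / 570 = 1309 N/mm (vertical).
Torsion M = P·e = 746×10³ × 125 = 93250000 N·mm.
Critical point at (x, y) = (70, 142.5) from centroid. f_tx = M·y/J = 1998 N/mm; f_ty = M·x/J = 981.4 N/mm.
Resultant f_max = √[f_tx² + (f_v + f_ty)²] = √[1998² + (1309 + 981.4)²] = 3039 N/mm.
Capacity per unit length: φr_n = 0.75 × 0.6 × 550 × (0.707 × 16) = 2800 N/mm.
3039 > 2800 → NOT adequate.

f_max ≈ 3040 N/mm; NOT adequate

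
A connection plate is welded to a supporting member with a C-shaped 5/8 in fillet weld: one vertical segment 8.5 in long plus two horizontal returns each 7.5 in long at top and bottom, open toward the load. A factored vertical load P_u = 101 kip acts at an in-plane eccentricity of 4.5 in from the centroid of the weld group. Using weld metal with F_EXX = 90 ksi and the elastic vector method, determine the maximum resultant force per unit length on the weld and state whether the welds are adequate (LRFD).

Total weld length L_w = 23.5 in. Treat welds as unit-width lines.
Centroid: x̄ = 2×7.5×3.75 / 23.5 = 2.394 in from the vertical weld.
Polar moment about centroid: J = I_x + I_y = [8.5³/12 + 2×7.5×4.25²] + [8.5×2.394² + 2(7.5³/12 + 7.5×1.356²)] = 468.7 in³.
Direct shear f_v = P/L_w = 101 / 23.5 = 4.298 kip/in (vertical).
Torsion M = P·e = 101 × 4.5 = 454.5 kip·in.
Critical point at (x, y) = (5.106, 4.25) from centroid. f_tx = M·y/J = 4.121 kip/in; f_ty = M·x/J = 4.951 kip/in.
Resultant f_max = √[f_tx² + (f_v + f_ty)²] = √[4.121² + (4.298 + 4.951)²] = 10.13 kip/in.
Capacity per unit length: φr_n = 0.75 × 0.6 × 90 × (0.707 × 0.625) = 17.9 kip/in.
10.13 ≤ 17.9 → adequate.

f_max ≈ 10.1 kip/in; adequate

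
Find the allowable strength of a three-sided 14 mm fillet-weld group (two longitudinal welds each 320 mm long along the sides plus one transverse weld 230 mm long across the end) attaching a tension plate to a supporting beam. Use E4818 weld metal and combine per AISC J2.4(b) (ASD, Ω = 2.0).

E48XX → F_EXX = 480 MPa.
t_e = 0.707 × 14 = 9.898 mm.
R_nwl = 0.6 × 480 × 9.898 × 640 × 10⁻³ = 1824 kN (longitudinal, 2 welds).
R_nwt = 0.6 × 480 × 9.898 × 230 × 10⁻³ = 655.6 kN (transverse, base value).
(i) R_nwl + R_nwt = 2480 kN; (ii) 0.85 R_nwl + 1.5 R_nwt = 2534 kN.
R_n = max = 2534 kN [governs: (ii)]; R_n/Ω = 1267 kN.

R_n/Ω ≈ 1270 kN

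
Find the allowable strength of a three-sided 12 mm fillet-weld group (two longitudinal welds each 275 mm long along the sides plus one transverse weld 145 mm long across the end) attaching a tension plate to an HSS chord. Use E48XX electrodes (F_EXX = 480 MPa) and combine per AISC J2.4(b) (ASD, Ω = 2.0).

t_e = 0.707 × 12 = 8.484 mm.
R_nwl = 0.6 × 480 × 8.484 × 550 × 10⁻³ = 1344 kN (longitudinal, 2 welds).
R_nwt = 0.6 × 480 × 8.484 × 145 × 10⁻³ = 354.3 kN (transverse, base value).
(i) R_nwl + R_nwt = 1698 kN; (ii) 0.85 R_nwl + 1.5 R_nwt = 1674 kN.
R_n = max = 1698 kN [governs: (i)]; R_n/Ω = 849.1 kN.

R_n/Ω ≈ 849 kN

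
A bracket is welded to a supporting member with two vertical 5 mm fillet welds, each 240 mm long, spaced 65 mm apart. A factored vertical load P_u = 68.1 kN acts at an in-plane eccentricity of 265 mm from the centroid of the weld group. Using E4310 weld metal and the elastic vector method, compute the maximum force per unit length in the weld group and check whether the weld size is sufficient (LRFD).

f_max ≈ 846 N/mm; NOT adequate

E43XX → F_EXX = 430 MPa.
Total weld length L_w = 480 mm. Treat welds as unit-width lines.
Polar moment about centroid: J = 2[d³/12 + d(b/2)²] = 2[240³/12 + 240×32.5²] = 2811000 mm³.
Direct shear f_v = P/L_w = 68.1×10³ / 480 = 141.9 N/mm (vertical).
Torsion M = P·e = 68.1×10³ × 265 = 18046000 N·mm.
Critical point at (x, y) = (32.5, 120) from centroid. f_tx = M·y/J = 770.4 N/mm; f_ty = M·x/J = 208.6 N/mm.
Resultant f_max = √[f_tx² + (f_v + f_ty)²] = √[770.4² + (141.9 + 208.6)²] = 846.4 N/mm.
Capacity per unit length: φr_n = 0.75 × 0.6 × 430 × (0.707 × 5) = 684 N/mm.
846.4 > 684 → NOT adequate.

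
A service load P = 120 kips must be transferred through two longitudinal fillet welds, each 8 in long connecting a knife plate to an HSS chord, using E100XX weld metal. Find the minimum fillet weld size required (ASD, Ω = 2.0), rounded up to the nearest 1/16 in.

w = 3/8 in

E100XX → F_EXX = 100 ksi.
Total weld length L = 16 in.
Required throat t_e = P × Ω / (0.6 F_EXX × L) = 120 × 2.0 / (0.6 × 100 × 16) = 0.25 in.
Required leg w = t_e / 0.707 = 0.3536 in → use 3/8 in.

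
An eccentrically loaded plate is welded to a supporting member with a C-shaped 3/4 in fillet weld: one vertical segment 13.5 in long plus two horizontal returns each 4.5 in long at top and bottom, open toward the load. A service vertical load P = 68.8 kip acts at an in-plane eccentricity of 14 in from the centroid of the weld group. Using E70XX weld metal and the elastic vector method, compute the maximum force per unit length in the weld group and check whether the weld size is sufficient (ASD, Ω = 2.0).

E70XX → F_EXX = 70 ksi.
Total weld length L_w = 22.5 in. Treat welds as unit-width lines.
Centroid: x̄ = 2×4.5×2.25 / 22.5 = 0.9 in from the vertical weld.
Polar moment about centroid: J = I_x + I_y = [13.5³/12 + 2×4.5×6.75²] + [13.5×0.9² + 2(4.5³/12 + 4.5×1.35²)] = 657.6 in³.
Direct shear f_v = P/L_w = 68.8 / 22.5 = 3.058 kip/in (vertical).
Torsion M = P·e = 68.8 × 14 = 963.2 kip·in.
Critical point at (x, y) = (3.6, 6.75) from centroid. f_tx = M·y/J = 9.887 kip/in; f_ty = M·x/J = 5.273 kip/in.
Resultant f_max = √[f_tx² + (f_v + f_ty)²] = √[9.887² + (3.058 + 5.273)²] = 12.93 kip/in.
Capacity per unit length: r_n/Ω = (1/2.0) × 0.6 × 70 × (0.707 × 0.75) = 11.14 kip/in.
12.93 > 11.14 → NOT adequate.

f_max ≈ 12.9 kip/in; NOT adequate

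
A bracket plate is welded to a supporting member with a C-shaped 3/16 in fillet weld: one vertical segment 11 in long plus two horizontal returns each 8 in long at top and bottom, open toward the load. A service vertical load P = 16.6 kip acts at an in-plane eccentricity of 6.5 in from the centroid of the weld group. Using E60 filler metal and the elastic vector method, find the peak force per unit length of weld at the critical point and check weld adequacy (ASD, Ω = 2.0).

f_max ≈ 1.58 kip/in; adequate

E60XX → F_EXX = 60 ksi.
Total weld length L_w = 27 in. Treat welds as unit-width lines.
Centroid: x̄ = 2×8×4 / 27 = 2.37 in from the vertical weld.
Polar moment about centroid: J = I_x + I_y = [11³/12 + 2×8×5.5²] + [11×2.37² + 2(8³/12 + 8×1.63²)] = 784.5 in³.
Direct shear f_v = P/L_w = 16.6 / 27 = 0.6148 kip/in (vertical).
Torsion M = P·e = 16.6 × 6.5 = 107.9 kip·in.
Critical point at (x, y) = (5.63, 5.5) from centroid. f_tx = M·y/J = 0.7564 kip/in; f_ty = M·x/J = 0.7743 kip/in.
Resultant f_max = √[f_tx² + (f_v + f_ty)²] = √[0.7564² + (0.6148 + 0.7743)²] = 1.582 kip/in.
Capacity per unit length: r_n/Ω = (1/2.0) × 0.6 × 60 × (0.707 × 0.1875) = 2.386 kip/in.
1.582 ≤ 2.386 → adequate.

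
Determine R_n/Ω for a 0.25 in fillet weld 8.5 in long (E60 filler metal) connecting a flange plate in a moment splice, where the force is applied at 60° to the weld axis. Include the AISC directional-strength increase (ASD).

E60XX → F_EXX = 60 ksi.
t_e = 0.707 × 0.25 = 0.1767 in; A_we = 0.1767 × 8.5 = 1.502 in².
Directional factor: 1.0 + 0.5 sin^1.5(60°) = 1.403.
F_nw = 0.6 × 60 × 1.403 = 50.51 ksi.
R_n/Ω = (50.51 × 1.502) / 2.0 = 37.94 kips.

R_n/Ω ≈ 37.9 kips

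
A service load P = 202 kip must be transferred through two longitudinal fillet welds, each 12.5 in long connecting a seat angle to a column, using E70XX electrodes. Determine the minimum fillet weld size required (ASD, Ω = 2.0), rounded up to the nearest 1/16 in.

E70XX → F_EXX = 70 ksi.
Total weld length L = 25 in.
Required throat t_e = P × Ω / (0.6 F_EXX × L) = 202 × 2.0 / (0.6 × 70 × 25) = 0.3848 in.
Required leg w = t_e / 0.707 = 0.5442 in → use 9/16 in.

w = 9/16 in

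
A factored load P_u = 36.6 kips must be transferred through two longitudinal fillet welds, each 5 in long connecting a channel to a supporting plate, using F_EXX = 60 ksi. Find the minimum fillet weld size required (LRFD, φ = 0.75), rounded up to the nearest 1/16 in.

Total weld length L = 10 in.
Required throat t_e = P_u / (φ × 0.6 F_EXX × L) = 36.6 / (0.75 × 0.6 × 60 × 10) = 0.1356 in.
Required leg w = t_e / 0.707 = 0.1917 in → use 1/4 in.

w = 1/4 in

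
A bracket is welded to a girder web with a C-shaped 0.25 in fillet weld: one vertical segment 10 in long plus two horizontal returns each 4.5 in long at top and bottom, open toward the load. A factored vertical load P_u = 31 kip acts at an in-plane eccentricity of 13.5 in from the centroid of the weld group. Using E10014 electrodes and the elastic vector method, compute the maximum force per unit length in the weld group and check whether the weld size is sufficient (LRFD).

E100XX → F_EXX = 100 ksi.
Total weld length L_w = 19 in. Treat welds as unit-width lines.
Centroid: x̄ = 2×4.5×2.25 / 19 = 1.066 in from the vertical weld.
Polar moment about centroid: J = I_x + I_y = [10³/12 + 2×4.5×5²] + [10×1.066² + 2(4.5³/12 + 4.5×1.184²)] = 347.5 in³.
Direct shear f_v = P/L_w = 31 / 19 = 1.632 kip/in (vertical).
Torsion M = P·e = 31 × 13.5 = 418.5 kip·in.
Critical point at (x, y) = (3.434, 5) from centroid. f_tx = M·y/J = 6.022 kip/in; f_ty = M·x/J = 4.136 kip/in.
Resultant f_max = √[f_tx² + (f_v + f_ty)²] = √[6.022² + (1.632 + 4.136)²] = 8.338 kip/in.
Capacity per unit length: φr_n = 0.75 × 0.6 × 100 × (0.707 × 0.25) = 7.954 kip/in.
8.338 > 7.954 → NOT adequate.

f_max ≈ 8.34 kip/in; NOT adequate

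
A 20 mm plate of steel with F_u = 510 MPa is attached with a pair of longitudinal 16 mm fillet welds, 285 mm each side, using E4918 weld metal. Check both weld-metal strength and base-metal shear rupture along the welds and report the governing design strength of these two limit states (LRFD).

E49XX → F_EXX = 490 MPa.
t_e = 0.707 × 16 = 11.31 mm; L = 570 mm.
Weld metal: φR_n = 0.75 × 0.6 × 490 × 11.31 × 570 × 10⁻³ = 1422 kN.
Base metal (shear rupture): φR_n = 0.75 × 0.6 × 510 × 20 × 570 × 10⁻³ = 2616 kN.
Governing: weld metal.

φR_n ≈ 1420 kN (weld metal governs)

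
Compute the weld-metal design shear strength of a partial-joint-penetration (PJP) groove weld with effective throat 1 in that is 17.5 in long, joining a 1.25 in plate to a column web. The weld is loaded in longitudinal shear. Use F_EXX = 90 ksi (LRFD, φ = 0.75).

φR_n ≈ 709 kip

Effective throat (given) t_e = 1 in.
A_we = 1 × 17.5 = 17.5 in².
F_nw = 0.6 F_EXX = 54 ksi.
φR_n = 0.75 × 54 × 17.5 = 708.8 kip.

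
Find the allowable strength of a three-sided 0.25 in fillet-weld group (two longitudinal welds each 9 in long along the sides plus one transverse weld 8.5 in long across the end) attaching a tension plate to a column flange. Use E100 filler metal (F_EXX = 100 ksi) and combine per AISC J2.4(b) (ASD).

t_e = 0.707 × 0.25 = 0.1767 in.
R_nwl = 0.6 × 100 × 0.1767 × 18 = 190.9 kips (longitudinal, 2 welds).
R_nwt = 0.6 × 100 × 0.1767 × 8.5 = 90.14 kips (transverse, base value).
(i) R_nwl + R_nwt = 281 kips; (ii) 0.85 R_nwl + 1.5 R_nwt = 297.5 kips.
R_n = max = 297.5 kips [governs: (ii)]; R_n/Ω = 148.7 kips.

R_n/Ω ≈ 149 kips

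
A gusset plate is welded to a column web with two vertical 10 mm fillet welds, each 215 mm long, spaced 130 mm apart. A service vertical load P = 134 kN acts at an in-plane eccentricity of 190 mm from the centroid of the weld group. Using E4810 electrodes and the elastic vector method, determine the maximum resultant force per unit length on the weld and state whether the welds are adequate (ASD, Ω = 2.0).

E48XX → F_EXX = 480 MPa.
Total weld length L_w = 430 mm. Treat welds as unit-width lines.
Polar moment about centroid: J = 2[d³/12 + d(b/2)²] = 2[215³/12 + 215×65²] = 3473000 mm³.
Direct shear f_v = P/L_w = 134×10³ / 430 = 311.6 N/mm (vertical).
Torsion M = P·e = 134×10³ × 190 = 25460000 N·mm.
Critical point at (x, y) = (65, 107.5) from centroid. f_tx = M·y/J = 788 N/mm; f_ty = M·x/J = 476.5 N/mm.
Resultant f_max = √[f_tx² + (f_v + f_ty)²] = √[788² + (311.6 + 476.5)²] = 1115 N/mm.
Capacity per unit length: r_n/Ω = (1/2.0) × 0.6 × 480 × (0.707 × 10) = 1018 N/mm.
1115 > 1018 → NOT adequate.

f_max ≈ 1110 N/mm; NOT adequate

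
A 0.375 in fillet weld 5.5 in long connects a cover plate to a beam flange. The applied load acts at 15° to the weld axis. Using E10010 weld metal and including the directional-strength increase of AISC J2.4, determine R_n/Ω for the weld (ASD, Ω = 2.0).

E100XX → F_EXX = 100 ksi.
t_e = 0.707 × 0.375 = 0.2651 in; A_we = 0.2651 × 5.5 = 1.458 in².
Directional factor: 1.0 + 0.5 sin^1.5(15°) = 1.066.
F_nw = 0.6 × 100 × 1.066 = 63.95 ksi.
R_n/Ω = (63.95 × 1.458) / 2.0 = 46.63 kip.

R_n/Ω ≈ 46.6 kip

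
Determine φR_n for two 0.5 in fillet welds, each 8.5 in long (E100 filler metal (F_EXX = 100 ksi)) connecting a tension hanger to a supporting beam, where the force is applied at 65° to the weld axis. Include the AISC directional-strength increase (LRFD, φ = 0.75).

φR_n ≈ 387 kip

t_e = 0.707 × 0.5 = 0.3535 in; A_we = 0.3535 × 17 = 6.01 in².
Directional factor: 1.0 + 0.5 sin^1.5(65°) = 1.431.
F_nw = 0.6 × 100 × 1.431 = 85.88 ksi.
φR_n = 0.75 × 85.88 × 6.01 = 387.1 kip.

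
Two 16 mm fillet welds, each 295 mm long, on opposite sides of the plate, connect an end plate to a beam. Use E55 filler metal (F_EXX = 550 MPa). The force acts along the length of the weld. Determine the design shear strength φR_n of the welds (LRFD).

Effective throat t_e = 0.707 × 16 = 11.31 mm.
Total length L = 590 mm; A_we = 11.31 × 590 = 6674 mm².
F_nw = 0.6 F_EXX = 0.6 × 550 = 330 MPa.
φR_n = 0.75 × 330 × 6674 × 10⁻³ = 1652 kN.

φR_n ≈ 1650 kN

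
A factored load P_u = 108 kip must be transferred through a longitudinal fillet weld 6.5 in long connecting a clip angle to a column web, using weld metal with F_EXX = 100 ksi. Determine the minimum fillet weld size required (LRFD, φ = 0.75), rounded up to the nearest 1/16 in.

w = 9/16 in

Total weld length L = 6.5 in.
Required throat t_e = P_u / (φ × 0.6 F_EXX × L) = 108 / (0.75 × 0.6 × 100 × 6.5) = 0.3692 in.
Required leg w = t_e / 0.707 = 0.5223 in → use 9/16 in.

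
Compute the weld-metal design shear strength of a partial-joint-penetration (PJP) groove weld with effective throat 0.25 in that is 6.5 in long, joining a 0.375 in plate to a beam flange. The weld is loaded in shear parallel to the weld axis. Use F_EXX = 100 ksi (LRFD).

Effective throat (given) t_e = 0.25 in.
A_we = 0.25 × 6.5 = 1.625 in².
F_nw = 0.6 F_EXX = 60 ksi.
φR_n = 0.75 × 60 × 1.625 = 73.12 kips.

φR_n ≈ 73.1 kips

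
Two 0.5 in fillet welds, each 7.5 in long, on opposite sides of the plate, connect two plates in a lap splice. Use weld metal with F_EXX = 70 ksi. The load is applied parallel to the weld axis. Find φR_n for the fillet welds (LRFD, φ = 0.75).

Effective throat t_e = 0.707 × 0.5 = 0.3535 in.
Total length L = 15 in; A_we = 0.3535 × 15 = 5.302 in².
F_nw = 0.6 F_EXX = 0.6 × 70 = 42 ksi.
φR_n = 0.75 × 42 × 5.302 = 167 kips.

φR_n ≈ 167 kips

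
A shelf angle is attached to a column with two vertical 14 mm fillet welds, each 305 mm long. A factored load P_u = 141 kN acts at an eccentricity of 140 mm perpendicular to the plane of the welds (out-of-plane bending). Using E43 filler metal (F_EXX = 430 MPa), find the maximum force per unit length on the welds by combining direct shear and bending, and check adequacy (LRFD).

L_w = 2 × 305 = 610 mm; section modulus (unit throat) S = 2 × L²/6 = 31010 mm².
Direct shear f_v = P/L_w = 141×10³/610 = 231.1 N/mm.
Moment M = P × e = 141×10³ × 140 = 19740000 N·mm; bending f_b = M/S = 636.6 N/mm.
f_max = √(f_v² + f_b²) = √(231.1² + 636.6²) = 677.3 N/mm.
φr_n = 0.75 × 0.6 × 430 × (0.707 × 14) = 1915 N/mm → adequate.

f_max ≈ 677 N/mm; adequate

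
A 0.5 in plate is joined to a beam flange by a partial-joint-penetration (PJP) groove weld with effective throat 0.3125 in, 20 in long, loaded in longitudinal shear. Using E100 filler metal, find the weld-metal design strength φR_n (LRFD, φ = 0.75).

E100XX → F_EXX = 100 ksi.
Effective throat (given) t_e = 0.3125 in.
A_we = 0.3125 × 20 = 6.25 in².
F_nw = 0.6 F_EXX = 60 ksi.
φR_n = 0.75 × 60 × 6.25 = 281.2 kips.

φR_n ≈ 281 kips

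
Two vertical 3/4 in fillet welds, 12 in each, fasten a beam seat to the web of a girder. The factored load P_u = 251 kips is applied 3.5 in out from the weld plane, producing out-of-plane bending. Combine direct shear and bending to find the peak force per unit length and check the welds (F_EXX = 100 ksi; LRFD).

L_w = 2 × 12 = 24 in; section modulus (unit throat) S = 2 × L²/6 = 48 in².
Direct shear f_v = P/L_w = 251/24 = 10.46 kip/in.
Moment M = P × e = 251 × 3.5 = 878.5 kip·in; bending f_b = M/S = 18.3 kip/in.
f_max = √(f_v² + f_b²) = √(10.46² + 18.3²) = 21.08 kip/in.
φr_n = 0.75 × 0.6 × 100 × (0.707 × 0.75) = 23.86 kip/in → adequate.

f_max ≈ 21.1 kip/in; adequate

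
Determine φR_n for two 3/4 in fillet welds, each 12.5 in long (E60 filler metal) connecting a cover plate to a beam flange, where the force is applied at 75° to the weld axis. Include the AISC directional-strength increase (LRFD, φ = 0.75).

φR_n ≈ 528 kips

E60XX → F_EXX = 60 ksi.
t_e = 0.707 × 0.75 = 0.5302 in; A_we = 0.5302 × 25 = 13.26 in².
Directional factor: 1.0 + 0.5 sin^1.5(75°) = 1.475.
F_nw = 0.6 × 60 × 1.475 = 53.09 ksi.
φR_n = 0.75 × 53.09 × 13.26 = 527.8 kips.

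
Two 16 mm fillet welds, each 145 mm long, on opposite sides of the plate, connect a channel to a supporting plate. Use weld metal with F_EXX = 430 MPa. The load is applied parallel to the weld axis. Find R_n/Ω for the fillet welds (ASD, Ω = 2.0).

Effective throat t_e = 0.707 × 16 = 11.31 mm.
Total length L = 290 mm; A_we = 11.31 × 290 = 3280 mm².
F_nw = 0.6 F_EXX = 0.6 × 430 = 258 MPa.
R_n = 258 × 3280 × 10⁻³ = 846.4 kN; R_n/Ω = 846.4/2.0 = 423.2 kN.

R_n/Ω ≈ 423 kN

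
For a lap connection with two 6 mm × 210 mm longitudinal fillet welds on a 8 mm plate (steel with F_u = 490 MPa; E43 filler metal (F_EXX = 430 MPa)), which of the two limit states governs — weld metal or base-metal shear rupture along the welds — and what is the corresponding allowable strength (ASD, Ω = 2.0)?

t_e = 0.707 × 6 = 4.242 mm; L = 420 mm.
Weld metal: R_n/Ω = (1/2.0) × 0.6 × 430 × 4.242 × 420 × 10⁻³ = 229.8 kN.
Base metal (shear rupture): R_n/Ω = (1/2.0) × 0.6 × 490 × 8 × 420 × 10⁻³ = 493.9 kN.
Governing: weld metal.

R_n/Ω ≈ 230 kN (weld metal governs)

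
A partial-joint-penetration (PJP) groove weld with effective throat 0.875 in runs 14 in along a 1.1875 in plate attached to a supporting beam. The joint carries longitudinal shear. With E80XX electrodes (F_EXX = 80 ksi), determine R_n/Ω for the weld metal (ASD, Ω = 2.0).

R_n/Ω ≈ 294 kip

Effective throat (given) t_e = 0.875 in.
A_we = 0.875 × 14 = 12.25 in².
F_nw = 0.6 F_EXX = 48 ksi.
R_n/Ω = (48 × 12.25) / 2.0 = 294 kip.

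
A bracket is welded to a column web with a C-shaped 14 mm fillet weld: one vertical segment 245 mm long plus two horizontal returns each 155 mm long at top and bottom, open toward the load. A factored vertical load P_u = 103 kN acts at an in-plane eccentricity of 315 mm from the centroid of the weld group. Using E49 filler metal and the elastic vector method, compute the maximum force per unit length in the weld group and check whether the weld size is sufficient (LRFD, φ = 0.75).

E49XX → F_EXX = 490 MPa.
Total weld length L_w = 555 mm. Treat welds as unit-width lines.
Centroid: x̄ = 2×155×77.5 / 555 = 43.29 mm from the vertical weld.
Polar moment about centroid: J = I_x + I_y = [245³/12 + 2×155×122.5²] + [245×43.29² + 2(155³/12 + 155×34.21²)] = 7320000 mm³.
Direct shear f_v = P/L_w = 103×10³ / 555 = 185.6 N/mm (vertical).
Torsion M = P·e = 103×10³ × 315 = 32445000 N·mm.
Critical point at (x, y) = (111.7, 122.5) from centroid. f_tx = M·y/J = 543 N/mm; f_ty = M·x/J = 495.1 N/mm.
Resultant f_max = √[f_tx² + (f_v + f_ty)²] = √[543² + (185.6 + 495.1)²] = 870.8 N/mm.
Capacity per unit length: φr_n = 0.75 × 0.6 × 490 × (0.707 × 14) = 2183 N/mm.
870.8 ≤ 2183 → adequate.

f_max ≈ 871 N/mm; adequate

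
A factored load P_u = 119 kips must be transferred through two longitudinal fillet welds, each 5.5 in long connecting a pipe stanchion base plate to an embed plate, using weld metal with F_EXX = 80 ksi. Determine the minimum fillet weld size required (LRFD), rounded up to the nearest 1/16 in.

w = 7/16 in

Total weld length L = 11 in.
Required throat t_e = P_u / (φ × 0.6 F_EXX × L) = 119 / (0.75 × 0.6 × 80 × 11) = 0.3005 in.
Required leg w = t_e / 0.707 = 0.425 in → use 7/16 in.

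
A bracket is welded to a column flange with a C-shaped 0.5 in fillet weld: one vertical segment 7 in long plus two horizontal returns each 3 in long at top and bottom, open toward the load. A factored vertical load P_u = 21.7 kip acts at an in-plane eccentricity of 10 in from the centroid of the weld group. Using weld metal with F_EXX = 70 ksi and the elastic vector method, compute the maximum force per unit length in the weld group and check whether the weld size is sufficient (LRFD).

f_max ≈ 9.02 kip/in; adequate

Total weld length L_w = 13 in. Treat welds as unit-width lines.
Centroid: x̄ = 2×3×1.5 / 13 = 0.6923 in from the vertical weld.
Polar moment about centroid: J = I_x + I_y = [7³/12 + 2×3×3.5²] + [7×0.6923² + 2(3³/12 + 3×0.8077²)] = 113.9 in³.
Direct shear f_v = P/L_w = 21.7 / 13 = 1.669 kip/in (vertical).
Torsion M = P·e = 21.7 × 10 = 217 kip·in.
Critical point at (x, y) = (2.308, 3.5) from centroid. f_tx = M·y/J = 6.671 kip/in; f_ty = M·x/J = 4.398 kip/in.
Resultant f_max = √[f_tx² + (f_v + f_ty)²] = √[6.671² + (1.669 + 4.398)²] = 9.018 kip/in.
Capacity per unit length: φr_n = 0.75 × 0.6 × 70 × (0.707 × 0.5) = 11.14 kip/in.
9.018 ≤ 11.14 → adequate.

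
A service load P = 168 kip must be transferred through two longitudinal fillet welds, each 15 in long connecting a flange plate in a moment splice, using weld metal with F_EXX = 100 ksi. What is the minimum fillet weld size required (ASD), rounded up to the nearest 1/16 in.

w = 5/16 in

Total weld length L = 30 in.
Required throat t_e = P × Ω / (0.6 F_EXX × L) = 168 × 2.0 / (0.6 × 100 × 30) = 0.1867 in.
Required leg w = t_e / 0.707 = 0.264 in → use 5/16 in.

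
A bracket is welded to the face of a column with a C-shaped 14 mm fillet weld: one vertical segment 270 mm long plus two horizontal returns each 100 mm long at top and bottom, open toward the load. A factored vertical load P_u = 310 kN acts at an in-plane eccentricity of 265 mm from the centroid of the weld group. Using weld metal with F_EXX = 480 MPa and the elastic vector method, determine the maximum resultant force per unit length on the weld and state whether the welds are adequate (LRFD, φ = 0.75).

Total weld length L_w = 470 mm. Treat welds as unit-width lines.
Centroid: x̄ = 2×100×50 / 470 = 21.28 mm from the vertical weld.
Polar moment about centroid: J = I_x + I_y = [270³/12 + 2×100×135²] + [270×21.28² + 2(100³/12 + 100×28.72²)] = 5739000 mm³.
Direct shear f_v = P/L_w = 310×10³ / 470 = 659.6 N/mm (vertical).
Torsion M = P·e = 310×10³ × 265 = 82150000 N·mm.
Critical point at (x, y) = (78.72, 135) from centroid. f_tx = M·y/J = 1932 N/mm; f_ty = M·x/J = 1127 N/mm.
Resultant f_max = √[f_tx² + (f_v + f_ty)²] = √[1932² + (659.6 + 1127)²] = 2632 N/mm.
Capacity per unit length: φr_n = 0.75 × 0.6 × 480 × (0.707 × 14) = 2138 N/mm.
2632 > 2138 → NOT adequate.

f_max ≈ 2630 N/mm; NOT adequate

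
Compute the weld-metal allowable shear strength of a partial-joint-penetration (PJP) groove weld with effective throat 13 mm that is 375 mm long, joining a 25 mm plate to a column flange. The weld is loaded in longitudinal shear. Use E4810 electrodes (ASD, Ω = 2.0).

R_n/Ω ≈ 702 kN

E48XX → F_EXX = 480 MPa.
Effective throat (given) t_e = 13 mm.
A_we = 13 × 375 = 4875 mm².
F_nw = 0.6 F_EXX = 288 MPa.
R_n/Ω = (288 × 4875) / 2.0 × 10⁻³ = 702 kN.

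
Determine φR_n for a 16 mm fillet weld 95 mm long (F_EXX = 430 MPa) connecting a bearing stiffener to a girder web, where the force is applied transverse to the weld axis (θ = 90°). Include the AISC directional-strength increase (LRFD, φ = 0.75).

t_e = 0.707 × 16 = 11.31 mm; A_we = 11.31 × 95 = 1075 mm².
Directional factor: 1.0 + 0.5 sin^1.5(90°) = 1.5.
F_nw = 0.6 × 430 × 1.5 = 387 MPa.
φR_n = 0.75 × 387 × 1075 × 10⁻³ = 311.9 kN.

φR_n ≈ 312 kN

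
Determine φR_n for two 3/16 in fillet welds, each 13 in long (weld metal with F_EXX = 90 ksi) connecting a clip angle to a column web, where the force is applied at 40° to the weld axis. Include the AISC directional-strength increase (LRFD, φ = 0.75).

t_e = 0.707 × 0.1875 = 0.1326 in; A_we = 0.1326 × 26 = 3.447 in².
Directional factor: 1.0 + 0.5 sin^1.5(40°) = 1.258.
F_nw = 0.6 × 90 × 1.258 = 67.91 ksi.
φR_n = 0.75 × 67.91 × 3.447 = 175.6 kip.

φR_n ≈ 176 kip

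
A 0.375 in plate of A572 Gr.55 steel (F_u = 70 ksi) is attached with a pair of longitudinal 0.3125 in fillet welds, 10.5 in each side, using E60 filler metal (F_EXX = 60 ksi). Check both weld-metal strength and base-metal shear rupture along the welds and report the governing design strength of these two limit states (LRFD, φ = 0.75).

t_e = 0.707 × 0.3125 = 0.2209 in; L = 21 in.
Weld metal: φR_n = 0.75 × 0.6 × 60 × 0.2209 × 21 = 125.3 kips.
Base metal (shear rupture): φR_n = 0.75 × 0.6 × 70 × 0.375 × 21 = 248.1 kips.
Governing: weld metal.

φR_n ≈ 125 kips (weld metal governs)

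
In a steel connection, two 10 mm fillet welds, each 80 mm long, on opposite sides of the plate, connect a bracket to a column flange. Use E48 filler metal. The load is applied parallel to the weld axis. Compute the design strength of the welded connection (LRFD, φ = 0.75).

E48XX → F_EXX = 480 MPa.
Effective throat t_e = 0.707 × 10 = 7.07 mm.
Total length L = 160 mm; A_we = 7.07 × 160 = 1131 mm².
F_nw = 0.6 F_EXX = 0.6 × 480 = 288 MPa.
φR_n = 0.75 × 288 × 1131 × 10⁻³ = 244.3 kN.

φR_n ≈ 244 kN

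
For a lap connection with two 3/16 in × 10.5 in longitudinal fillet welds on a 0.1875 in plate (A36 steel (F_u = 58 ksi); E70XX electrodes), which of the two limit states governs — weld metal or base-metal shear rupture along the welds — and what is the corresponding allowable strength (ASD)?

E70XX → F_EXX = 70 ksi.
t_e = 0.707 × 0.1875 = 0.1326 in; L = 21 in.
Weld metal: R_n/Ω = (1/2.0) × 0.6 × 70 × 0.1326 × 21 = 58.46 kips.
Base metal (shear rupture): R_n/Ω = (1/2.0) × 0.6 × 58 × 0.1875 × 21 = 68.51 kips.
Governing: weld metal.

R_n/Ω ≈ 58.5 kips (weld metal governs)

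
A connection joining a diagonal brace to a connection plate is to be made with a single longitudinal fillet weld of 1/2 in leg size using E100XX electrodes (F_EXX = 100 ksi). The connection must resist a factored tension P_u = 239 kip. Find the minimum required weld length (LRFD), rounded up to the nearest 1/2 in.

Throat t_e = 0.707 × 0.5 = 0.3535 in.
φr_n = 0.75 × 0.6 × 100 × 0.3535 = 15.91 kip/in.
L_req = P_u / φr_n = 239 / 15.91 = 15.02 in total.
Round up → use L = 15.5 in.

L = 15.5 in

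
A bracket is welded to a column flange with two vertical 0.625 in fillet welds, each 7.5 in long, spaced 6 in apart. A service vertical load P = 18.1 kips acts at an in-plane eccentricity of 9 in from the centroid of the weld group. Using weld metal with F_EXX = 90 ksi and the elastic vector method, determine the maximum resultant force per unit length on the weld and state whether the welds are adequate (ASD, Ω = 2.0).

Total weld length L_w = 15 in. Treat welds as unit-width lines.
Polar moment about centroid: J = 2[d³/12 + d(b/2)²] = 2[7.5³/12 + 7.5×3²] = 205.3 in³.
Direct shear f_v = P/L_w = 18.1 / 15 = 1.207 kip/in (vertical).
Torsion M = P·e = 18.1 × 9 = 162.9 kip·in.
Critical point at (x, y) = (3, 3.75) from centroid. f_tx = M·y/J = 2.975 kip/in; f_ty = M·x/J = 2.38 kip/in.
Resultant f_max = √[f_tx² + (f_v + f_ty)²] = √[2.975² + (1.207 + 2.38)²] = 4.66 kip/in.
Capacity per unit length: r_n/Ω = (1/2.0) × 0.6 × 90 × (0.707 × 0.625) = 11.93 kip/in.
4.66 ≤ 11.93 → adequate.

f_max ≈ 4.66 kip/in; adequate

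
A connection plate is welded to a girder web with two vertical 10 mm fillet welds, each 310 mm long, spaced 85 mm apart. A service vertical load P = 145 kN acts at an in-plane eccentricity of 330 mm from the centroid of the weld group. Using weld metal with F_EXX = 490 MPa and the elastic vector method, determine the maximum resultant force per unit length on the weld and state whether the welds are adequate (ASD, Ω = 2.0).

Total weld length L_w = 620 mm. Treat welds as unit-width lines.
Polar moment about centroid: J = 2[d³/12 + d(b/2)²] = 2[310³/12 + 310×42.5²] = 6085000 mm³.
Direct shear f_v = P/L_w = 145×10³ / 620 = 233.9 N/mm (vertical).
Torsion M = P·e = 145×10³ × 330 = 47850000 N·mm.
Critical point at (x, y) = (42.5, 155) from centroid. f_tx = M·y/J = 1219 N/mm; f_ty = M·x/J = 334.2 N/mm.
Resultant f_max = √[f_tx² + (f_v + f_ty)²] = √[1219² + (233.9 + 334.2)²] = 1345 N/mm.
Capacity per unit length: r_n/Ω = (1/2.0) × 0.6 × 490 × (0.707 × 10) = 1039 N/mm.
1345 > 1039 → NOT adequate.

f_max ≈ 1340 N/mm; NOT adequate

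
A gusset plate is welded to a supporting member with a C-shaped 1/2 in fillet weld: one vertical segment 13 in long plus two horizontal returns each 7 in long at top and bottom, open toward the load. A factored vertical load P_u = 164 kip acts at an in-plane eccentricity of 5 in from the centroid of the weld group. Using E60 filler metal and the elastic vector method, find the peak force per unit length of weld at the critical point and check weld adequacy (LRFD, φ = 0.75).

f_max ≈ 12.2 kip/in; NOT adequate

E60XX → F_EXX = 60 ksi.
Total weld length L_w = 27 in. Treat welds as unit-width lines.
Centroid: x̄ = 2×7×3.5 / 27 = 1.815 in from the vertical weld.
Polar moment about centroid: J = I_x + I_y = [13³/12 + 2×7×6.5²] + [13×1.815² + 2(7³/12 + 7×1.685²)] = 914.3 in³.
Direct shear f_v = P/L_w = 164 / 27 = 6.074 kip/in (vertical).
Torsion M = P·e = 164 × 5 = 820 kip·in.
Critical point at (x, y) = (5.185, 6.5) from centroid. f_tx = M·y/J = 5.829 kip/in; f_ty = M·x/J = 4.65 kip/in.
Resultant f_max = √[f_tx² + (f_v + f_ty)²] = √[5.829² + (6.074 + 4.65)²] = 12.21 kip/in.
Capacity per unit length: φr_n = 0.75 × 0.6 × 60 × (0.707 × 0.5) = 9.544 kip/in.
12.21 > 9.544 → NOT adequate.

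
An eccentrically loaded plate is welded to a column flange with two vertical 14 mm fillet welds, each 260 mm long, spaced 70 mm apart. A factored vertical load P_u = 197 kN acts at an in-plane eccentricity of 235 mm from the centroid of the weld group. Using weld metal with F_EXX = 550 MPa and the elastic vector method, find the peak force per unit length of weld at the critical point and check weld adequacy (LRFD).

f_max ≈ 1880 N/mm; adequate

Total weld length L_w = 520 mm. Treat welds as unit-width lines.
Polar moment about centroid: J = 2[d³/12 + d(b/2)²] = 2[260³/12 + 260×35²] = 3566000 mm³.
Direct shear f_v = P/L_w = 197×10³ / 520 = 378.8 N/mm (vertical).
Torsion M = P·e = 197×10³ × 235 = 46295000 N·mm.
Critical point at (x, y) = (35, 130) from centroid. f_tx = M·y/J = 1688 N/mm; f_ty = M·x/J = 454.3 N/mm.
Resultant f_max = √[f_tx² + (f_v + f_ty)²] = √[1688² + (378.8 + 454.3)²] = 1882 N/mm.
Capacity per unit length: φr_n = 0.75 × 0.6 × 550 × (0.707 × 14) = 2450 N/mm.
1882 ≤ 2450 → adequate.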